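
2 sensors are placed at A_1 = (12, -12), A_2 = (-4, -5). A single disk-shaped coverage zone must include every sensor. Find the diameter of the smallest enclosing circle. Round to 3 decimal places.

17.464

The smallest circle enclosing two points has them as diameter endpoints.
Centre = midpoint = (4, -8.5); r² = |A_1A_2|²/4 = 305/4 = 76.25.
Diameter = 2r = 2√(76.25) ≈ 17.464.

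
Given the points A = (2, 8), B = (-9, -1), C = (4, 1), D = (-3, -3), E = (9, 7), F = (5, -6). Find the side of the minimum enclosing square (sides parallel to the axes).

18

The bounding box has width 18 and height 14.
An axis-aligned square enclosing the set must have side ≥ max(width, height).
So the minimum side is max(18, 14) = 18.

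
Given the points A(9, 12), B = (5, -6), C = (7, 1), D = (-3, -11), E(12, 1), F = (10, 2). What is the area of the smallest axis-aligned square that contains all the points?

529

The bounding box has width 15 and height 23.
An axis-aligned square enclosing the set must have side ≥ max(width, height).
So the minimum side is max(15, 23) = 23.
Area = 23² = 529.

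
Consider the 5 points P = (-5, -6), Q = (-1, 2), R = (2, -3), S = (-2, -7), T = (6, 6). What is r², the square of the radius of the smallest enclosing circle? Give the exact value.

The minimum enclosing circle of a finite set is fixed by two of the points (as a diameter) or three (as a circumcircle).
The farthest pair is P–T with squared distance 265. The circle on this segment as diameter has centre (0.5, 0) and r² = 265/4 = 66.25.
Check Q: distance² to centre = 6.25 ≤ 66.25, so it lies inside.
All remaining points lie in this disk, and no smaller disk contains both endpoints, so this is the minimum enclosing circle.

66.25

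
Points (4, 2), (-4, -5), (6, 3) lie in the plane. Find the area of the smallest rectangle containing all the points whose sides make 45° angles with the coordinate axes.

18

In coordinates u = x + y, v = x − y the rectangle is axis-aligned; the map (x,y)→(u,v) scales areas by 2.
u-values: 6, -9, 9; range = 9 − (-9) = 18.
v-values: 2, 1, 3; range = 3 − 1 = 2.
Area = (18 × 2) / 2 = 18.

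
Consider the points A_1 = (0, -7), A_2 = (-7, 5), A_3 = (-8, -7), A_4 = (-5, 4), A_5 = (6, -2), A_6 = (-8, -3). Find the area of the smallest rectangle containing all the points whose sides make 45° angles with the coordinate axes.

190

In coordinates u = x + y, v = x − y the rectangle is axis-aligned; the map (x,y)→(u,v) scales areas by 2.
u-values: -7, -2, -15, -1, 4, -11; range = 4 − (-15) = 19.
v-values: 7, -12, -1, -9, 8, -5; range = 8 − (-12) = 20.
Area = (19 × 20) / 2 = 190.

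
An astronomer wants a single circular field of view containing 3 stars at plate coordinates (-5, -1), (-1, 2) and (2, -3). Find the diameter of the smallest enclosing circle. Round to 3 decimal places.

7.319

Call the three points A, B, C in the order given.
Side lengths²: AB² = 25, AC² = 53, BC² = 34.
Since AC² = 53 < 34 + 25 = 59, the triangle is acute, so the smallest enclosing circle is the circumcircle.
Circumcentre = (-81/58, -95/58), r² = 22525/1682.
Diameter = 2r = 2√(22525/1682) ≈ 7.319.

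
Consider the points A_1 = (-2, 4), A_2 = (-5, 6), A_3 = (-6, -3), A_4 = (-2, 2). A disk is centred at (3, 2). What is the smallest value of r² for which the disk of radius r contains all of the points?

106

The required radius is the distance from (3, 2) to the farthest point.
Squared distances: 29, 80, 106, 25.
Maximum is 106, attained at A_3.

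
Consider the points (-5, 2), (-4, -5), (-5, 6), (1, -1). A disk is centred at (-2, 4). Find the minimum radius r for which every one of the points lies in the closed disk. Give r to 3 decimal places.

9.220

The required radius is the distance from (-2, 4) to the farthest point.
Squared distances: 13, 85, 13, 34.
Maximum is 85, attained at (-4, -5).
r = √85 ≈ 9.220.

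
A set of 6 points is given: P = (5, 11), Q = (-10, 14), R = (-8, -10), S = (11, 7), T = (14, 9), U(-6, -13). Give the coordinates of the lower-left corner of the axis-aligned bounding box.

x-range [-10, 14], y-range [-13, 14].
The lower-left corner is (-10, -13).

(-10, -13)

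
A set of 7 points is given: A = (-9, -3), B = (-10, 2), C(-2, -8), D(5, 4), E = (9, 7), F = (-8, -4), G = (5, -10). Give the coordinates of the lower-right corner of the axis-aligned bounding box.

(9, -10)

x-range [-10, 9], y-range [-10, 7].
The lower-right corner is (9, -10).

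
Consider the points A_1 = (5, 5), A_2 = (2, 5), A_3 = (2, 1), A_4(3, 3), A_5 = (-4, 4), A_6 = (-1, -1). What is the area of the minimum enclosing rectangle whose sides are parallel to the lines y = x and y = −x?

54

In coordinates u = x + y, v = x − y the rectangle is axis-aligned; the map (x,y)→(u,v) scales areas by 2.
u-values: 10, 7, 3, 6, 0, -2; range = 10 − (-2) = 12.
v-values: 0, -3, 1, 0, -8, 0; range = 1 − (-8) = 9.
Area = (12 × 9) / 2 = 54.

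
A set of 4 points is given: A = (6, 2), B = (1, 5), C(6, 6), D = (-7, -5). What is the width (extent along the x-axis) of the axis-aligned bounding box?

13

max x = 6, min x = -7, so width = 13.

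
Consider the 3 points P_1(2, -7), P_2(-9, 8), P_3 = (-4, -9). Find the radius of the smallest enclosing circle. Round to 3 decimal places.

Side lengths²: P_1P_2² = 346, P_1P_3² = 40, P_2P_3² = 314.
Since P_1P_2² = 346 < 314 + 40 = 354, the triangle is acute, so the smallest enclosing circle is the circumcircle.
Circumcentre = (-211/56, 17/56), r² = 135805/1568.
r = √(135805/1568) ≈ 9.306.

9.306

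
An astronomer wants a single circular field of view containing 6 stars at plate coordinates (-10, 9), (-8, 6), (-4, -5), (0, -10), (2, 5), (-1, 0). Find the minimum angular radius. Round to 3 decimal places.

10.735

A smallest enclosing disk is always determined by at most three of the input points on its boundary.
The farthest pair is (-10, 9)–(0, -10) with squared distance 461. The circle on this segment as diameter has centre (-5, -0.5) and r² = 461/4 = 115.25.
Check (-8, 6): distance² to centre = 51.25 ≤ 115.25, so it lies inside.
All remaining points lie in this disk, and no smaller disk contains both endpoints, so this is the minimum enclosing circle.
r = √(115.25) ≈ 10.735.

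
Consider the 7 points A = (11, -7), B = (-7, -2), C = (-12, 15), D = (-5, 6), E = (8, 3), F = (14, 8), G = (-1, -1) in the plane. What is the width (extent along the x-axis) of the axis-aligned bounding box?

max x = 14, min x = -12, so width = 26.

26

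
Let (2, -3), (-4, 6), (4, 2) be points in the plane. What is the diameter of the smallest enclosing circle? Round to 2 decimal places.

Call the three points A, B, C in the order given.
Side lengths²: AB² = 117, AC² = 29, BC² = 80.
Since AB² = 117 ≥ 80 + 29 = 109, the angle opposite AB is not acute, so the smallest enclosing circle has AB as diameter.
Centre = midpoint of AB = (-1, 1.5), r² = 117/4 = 29.25.
Diameter = 2r = 2√(29.25) ≈ 10.82.

10.82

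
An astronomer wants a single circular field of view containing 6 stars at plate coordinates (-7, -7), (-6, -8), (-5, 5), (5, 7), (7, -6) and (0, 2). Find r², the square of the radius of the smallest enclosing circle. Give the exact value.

86.5

The minimum enclosing circle of a finite set is fixed by two of the points (as a diameter) or three (as a circumcircle).
The farthest pair is (-6, -8)–(5, 7) with squared distance 346. The circle on this segment as diameter has centre (-0.5, -0.5) and r² = 346/4 = 86.5.
Check (-7, -7): distance² to centre = 84.5 ≤ 86.5, so it lies inside.
All remaining points lie in this disk, and no smaller disk contains both endpoints, so this is the minimum enclosing circle.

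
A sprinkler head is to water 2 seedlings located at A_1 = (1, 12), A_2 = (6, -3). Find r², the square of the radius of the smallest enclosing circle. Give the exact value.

The smallest circle enclosing two points has them as diameter endpoints.
Centre = midpoint = (3.5, 4.5); r² = |A_1A_2|²/4 = 250/4 = 62.5.

62.5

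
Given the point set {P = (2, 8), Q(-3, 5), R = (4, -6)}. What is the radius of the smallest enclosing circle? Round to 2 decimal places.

Side lengths²: PQ² = 34, PR² = 200, QR² = 170.
Since PR² = 200 < 170 + 34 = 204, the triangle is acute, so the smallest enclosing circle is the circumcircle.
Circumcentre = (107/38, 37/38), r² = 36125/722.
r = √(36125/722) ≈ 7.07.

7.07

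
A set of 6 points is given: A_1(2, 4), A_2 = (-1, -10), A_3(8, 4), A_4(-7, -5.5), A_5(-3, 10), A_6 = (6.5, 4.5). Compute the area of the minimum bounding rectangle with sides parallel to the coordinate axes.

300

x ranges over [-7, 8], width 15.
y ranges over [-10, 10], height 20.
Area = 15 × 20 = 300.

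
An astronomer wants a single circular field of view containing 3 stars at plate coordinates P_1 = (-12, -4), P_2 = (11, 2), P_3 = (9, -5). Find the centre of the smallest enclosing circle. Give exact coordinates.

(-0.5, -1)

Side lengths²: P_1P_2² = 565, P_1P_3² = 442, P_2P_3² = 53.
Since P_1P_2² = 565 ≥ 442 + 53 = 495, the angle opposite P_1P_2 is not acute, so the smallest enclosing circle has P_1P_2 as diameter.
Centre = midpoint of P_1P_2 = (-0.5, -1), r² = 565/4 = 141.25.
Centre = (-0.5, -1).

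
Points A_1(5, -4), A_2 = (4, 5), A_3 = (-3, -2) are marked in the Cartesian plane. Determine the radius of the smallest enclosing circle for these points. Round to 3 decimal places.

5.280

Side lengths²: A_1A_2² = 82, A_1A_3² = 68, A_2A_3² = 98.
Since A_2A_3² = 98 < 82 + 68 = 150, the triangle is acute, so the smallest enclosing circle is the circumcircle.
Circumcentre = (1.8, 0.2), r² = 27.88.
r = √(27.88) ≈ 5.280.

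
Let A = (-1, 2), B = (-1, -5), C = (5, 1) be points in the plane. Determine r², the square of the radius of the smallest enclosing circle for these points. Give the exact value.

18.5

Side lengths²: AB² = 49, AC² = 37, BC² = 72.
Since BC² = 72 < 49 + 37 = 86, the triangle is acute, so the smallest enclosing circle is the circumcircle.
Circumcentre = (1.5, -1.5), r² = 18.5.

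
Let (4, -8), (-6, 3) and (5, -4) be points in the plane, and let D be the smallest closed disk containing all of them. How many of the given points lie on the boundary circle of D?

2

Call the three points A, B, C in the order given.
Side lengths²: AB² = 221, AC² = 17, BC² = 170.
Since AB² = 221 ≥ 170 + 17 = 187, the angle opposite AB is not acute, so the smallest enclosing circle has AB as diameter.
Centre = midpoint of AB = (-1, -2.5), r² = 221/4 = 55.25.
The points at distance exactly r from the centre are (4, -8), (-6, 3) — 2 points.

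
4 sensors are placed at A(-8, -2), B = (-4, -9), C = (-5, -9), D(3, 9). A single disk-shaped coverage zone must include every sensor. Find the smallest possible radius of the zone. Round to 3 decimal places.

The farthest pair is C–D with squared distance 388. The circle on this segment as diameter has centre (-1, 0) and r² = 388/4 = 97.
Check A: distance² to centre = 53 ≤ 97, so it lies inside.
All remaining points lie in this disk, and no smaller disk contains both endpoints, so this is the minimum enclosing circle.
r = √97 ≈ 9.849.

9.849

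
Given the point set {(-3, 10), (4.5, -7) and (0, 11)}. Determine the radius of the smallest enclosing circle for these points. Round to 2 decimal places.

9.32

Call the three points A, B, C in the order given.
Side lengths²: AB² = 345.25, AC² = 10, BC² = 344.25.
Since AB² = 345.25 < 344.25 + 10 = 354.25, the triangle is acute, so the smallest enclosing circle is the circumcircle.
Circumcentre = (73/52, 93/52), r² = 117385/1352.
r = √(117385/1352) ≈ 9.32.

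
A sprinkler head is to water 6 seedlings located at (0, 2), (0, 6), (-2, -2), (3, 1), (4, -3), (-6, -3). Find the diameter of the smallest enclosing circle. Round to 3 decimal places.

11.837

A smallest enclosing disk is always determined by at most three of the input points on its boundary.
The minimum enclosing circle is determined by three boundary points: (0, 6), (4, -3), (-6, -3).
Their circumcentre is (-1, 1/6) with r² = 1261/36.
The farthest remaining point (3, 1) is at distance² 601/36 ≤ 1261/36.
Diameter = 2r = 2√(1261/36) ≈ 11.837.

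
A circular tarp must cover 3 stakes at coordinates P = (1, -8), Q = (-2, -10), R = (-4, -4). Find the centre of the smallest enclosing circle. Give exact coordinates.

(-45/22, -147/22)

Side lengths²: PQ² = 13, PR² = 41, QR² = 40.
Since PR² = 41 < 40 + 13 = 53, the triangle is acute, so the smallest enclosing circle is the circumcircle.
Circumcentre = (-45/22, -147/22), r² = 2665/242.
Centre = (-45/22, -147/22).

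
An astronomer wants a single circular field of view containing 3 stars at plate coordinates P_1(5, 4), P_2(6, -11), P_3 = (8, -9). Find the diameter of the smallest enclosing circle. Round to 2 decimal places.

Side lengths²: P_1P_2² = 226, P_1P_3² = 178, P_2P_3² = 8.
Since P_1P_2² = 226 ≥ 178 + 8 = 186, the angle opposite P_1P_2 is not acute, so the smallest enclosing circle has P_1P_2 as diameter.
Centre = midpoint of P_1P_2 = (5.5, -3.5), r² = 226/4 = 56.5.
Diameter = 2r = 2√(56.5) ≈ 15.03.

15.03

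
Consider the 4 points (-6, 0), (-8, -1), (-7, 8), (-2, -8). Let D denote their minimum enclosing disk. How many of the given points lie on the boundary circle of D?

2

The farthest pair is (-7, 8)–(-2, -8) with squared distance 281. The circle on this segment as diameter has centre (-4.5, 0) and r² = 281/4 = 70.25.
Check (-6, 0): distance² to centre = 2.25 ≤ 70.25, so it lies inside.
All remaining points lie in this disk, and no smaller disk contains both endpoints, so this is the minimum enclosing circle.
The points at distance exactly r from the centre are (-7, 8), (-2, -8) — 2 points.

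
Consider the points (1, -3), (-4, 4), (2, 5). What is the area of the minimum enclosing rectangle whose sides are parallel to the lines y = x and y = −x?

In coordinates u = x + y, v = x − y the rectangle is axis-aligned; the map (x,y)→(u,v) scales areas by 2.
u-values: -2, 0, 7; range = 7 − (-2) = 9.
v-values: 4, -8, -3; range = 4 − (-8) = 12.
Area = (9 × 12) / 2 = 54.

54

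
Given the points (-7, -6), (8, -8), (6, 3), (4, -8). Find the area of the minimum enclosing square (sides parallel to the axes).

225

The bounding box has width 15 and height 11.
An axis-aligned square enclosing the set must have side ≥ max(width, height).
So the minimum side is max(15, 11) = 15.
Area = 15² = 225.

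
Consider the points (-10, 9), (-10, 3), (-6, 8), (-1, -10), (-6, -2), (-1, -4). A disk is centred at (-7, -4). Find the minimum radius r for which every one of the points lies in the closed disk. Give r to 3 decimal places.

13.342

The required radius is the distance from (-7, -4) to the farthest point.
Squared distances: 178, 58, 145, 72, 5, 36.
Maximum is 178, attained at (-10, 9).
r = √178 ≈ 13.342.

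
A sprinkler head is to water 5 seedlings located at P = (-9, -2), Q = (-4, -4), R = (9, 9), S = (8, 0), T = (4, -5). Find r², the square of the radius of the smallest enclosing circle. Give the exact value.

111.25

A smallest enclosing disk is always determined by at most three of the input points on its boundary.
The farthest pair is P–R with squared distance 445. The circle on this segment as diameter has centre (0, 3.5) and r² = 445/4 = 111.25.
Check Q: distance² to centre = 72.25 ≤ 111.25, so it lies inside.
All remaining points lie in this disk, and no smaller disk contains both endpoints, so this is the minimum enclosing circle.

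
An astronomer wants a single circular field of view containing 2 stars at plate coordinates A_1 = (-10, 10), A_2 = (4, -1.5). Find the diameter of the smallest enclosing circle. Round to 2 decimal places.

18.12

The smallest circle enclosing two points has them as diameter endpoints.
Centre = midpoint = (-3, 4.25); r² = |A_1A_2|²/4 = 328.25/4 = 82.0625.
Diameter = 2r = 2√(82.0625) ≈ 18.12.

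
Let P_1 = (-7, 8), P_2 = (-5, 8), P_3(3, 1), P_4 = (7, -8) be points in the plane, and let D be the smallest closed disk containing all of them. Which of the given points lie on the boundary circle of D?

The minimum enclosing circle of a finite set is fixed by two of the points (as a diameter) or three (as a circumcircle).
The farthest pair is P_1–P_4 with squared distance 452. The circle on this segment as diameter has centre (0, 0) and r² = 452/4 = 113.
Check P_2: distance² to centre = 89 ≤ 113, so it lies inside.
All remaining points lie in this disk, and no smaller disk contains both endpoints, so this is the minimum enclosing circle.
The points at distance exactly r from the centre are P_1, P_4 — 2 points.

P_1, P_4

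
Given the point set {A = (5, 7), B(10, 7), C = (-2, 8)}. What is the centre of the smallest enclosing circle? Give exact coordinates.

(4, 7.5)

Side lengths²: AB² = 25, AC² = 50, BC² = 145.
Since BC² = 145 ≥ 50 + 25 = 75, the angle opposite BC is not acute, so the smallest enclosing circle has BC as diameter.
Centre = midpoint of BC = (4, 7.5), r² = 145/4 = 36.25.
Centre = (4, 7.5).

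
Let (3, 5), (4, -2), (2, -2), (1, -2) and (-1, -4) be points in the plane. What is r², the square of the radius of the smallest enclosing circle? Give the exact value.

24.25

The minimum enclosing circle of a finite set is fixed by two of the points (as a diameter) or three (as a circumcircle).
The farthest pair is (3, 5)–(-1, -4) with squared distance 97. The circle on this segment as diameter has centre (1, 0.5) and r² = 97/4 = 24.25.
Check (4, -2): distance² to centre = 15.25 ≤ 24.25, so it lies inside.
All remaining points lie in this disk, and no smaller disk contains both endpoints, so this is the minimum enclosing circle.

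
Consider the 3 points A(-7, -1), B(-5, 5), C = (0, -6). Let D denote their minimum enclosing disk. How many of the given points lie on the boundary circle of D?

Side lengths²: AB² = 40, AC² = 74, BC² = 146.
Since BC² = 146 ≥ 74 + 40 = 114, the angle opposite BC is not acute, so the smallest enclosing circle has BC as diameter.
Centre = midpoint of BC = (-2.5, -0.5), r² = 146/4 = 36.5.
The points at distance exactly r from the centre are B, C — 2 points.

2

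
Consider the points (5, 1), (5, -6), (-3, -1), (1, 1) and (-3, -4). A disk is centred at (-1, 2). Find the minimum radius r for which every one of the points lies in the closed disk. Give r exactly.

The required radius is the distance from (-1, 2) to the farthest point.
Squared distances: 37, 100, 13, 5, 40.
Maximum is 100, attained at (5, -6).
r = √100 = 10.

10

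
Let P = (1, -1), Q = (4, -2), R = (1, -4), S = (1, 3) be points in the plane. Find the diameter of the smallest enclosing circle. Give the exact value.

7

By Welzl's lemma the MEC is supported by two points (diametrically opposite) or three points (on a circumcircle).
The farthest pair is R–S with squared distance 49. The circle on this segment as diameter has centre (1, -0.5) and r² = 49/4 = 12.25.
Check P: distance² to centre = 0.25 ≤ 12.25, so it lies inside.
All remaining points lie in this disk, and no smaller disk contains both endpoints, so this is the minimum enclosing circle.
Diameter = 2r = 2√(12.25) = 7.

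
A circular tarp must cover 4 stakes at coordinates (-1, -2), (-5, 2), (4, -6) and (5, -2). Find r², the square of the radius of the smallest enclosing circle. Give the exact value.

36.25

The minimum enclosing circle of a finite set is fixed by two of the points (as a diameter) or three (as a circumcircle).
The farthest pair is (-5, 2)–(4, -6) with squared distance 145. The circle on this segment as diameter has centre (-0.5, -2) and r² = 145/4 = 36.25.
Check (-1, -2): distance² to centre = 0.25 ≤ 36.25, so it lies inside.
All remaining points lie in this disk, and no smaller disk contains both endpoints, so this is the minimum enclosing circle.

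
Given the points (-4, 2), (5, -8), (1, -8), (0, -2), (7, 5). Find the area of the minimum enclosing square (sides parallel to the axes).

169

The bounding box has width 11 and height 13.
An axis-aligned square enclosing the set must have side ≥ max(width, height).
So the minimum side is max(11, 13) = 13.
Area = 13² = 169.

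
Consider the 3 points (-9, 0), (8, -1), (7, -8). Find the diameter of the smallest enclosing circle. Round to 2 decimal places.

17.95

Call the three points A, B, C in the order given.
Side lengths²: AB² = 290, AC² = 320, BC² = 50.
Since AC² = 320 < 290 + 50 = 340, the triangle is acute, so the smallest enclosing circle is the circumcircle.
Circumcentre = (-2/3, -10/3), r² = 725/9.
Diameter = 2r = 2√(725/9) ≈ 17.95.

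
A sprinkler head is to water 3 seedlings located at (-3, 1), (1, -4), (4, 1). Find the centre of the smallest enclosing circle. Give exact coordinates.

Call the three points A, B, C in the order given.
Side lengths²: AB² = 41, AC² = 49, BC² = 34.
Since AC² = 49 < 41 + 34 = 75, the triangle is acute, so the smallest enclosing circle is the circumcircle.
Circumcentre = (0.5, -0.3), r² = 13.94.
Centre = (0.5, -0.3).

(0.5, -0.3)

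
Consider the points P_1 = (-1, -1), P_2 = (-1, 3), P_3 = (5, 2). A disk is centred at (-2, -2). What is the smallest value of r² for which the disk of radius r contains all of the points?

The required radius is the distance from (-2, -2) to the farthest point.
Squared distances: 2, 26, 65.
Maximum is 65, attained at P_3.

65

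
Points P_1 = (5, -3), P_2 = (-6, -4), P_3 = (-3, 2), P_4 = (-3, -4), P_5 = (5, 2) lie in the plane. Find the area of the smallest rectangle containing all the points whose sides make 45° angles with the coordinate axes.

110.5

In coordinates u = x + y, v = x − y the rectangle is axis-aligned; the map (x,y)→(u,v) scales areas by 2.
u-values: 2, -10, -1, -7, 7; range = 7 − (-10) = 17.
v-values: 8, -2, -5, 1, 3; range = 8 − (-5) = 13.
Area = (17 × 13) / 2 = 110.5.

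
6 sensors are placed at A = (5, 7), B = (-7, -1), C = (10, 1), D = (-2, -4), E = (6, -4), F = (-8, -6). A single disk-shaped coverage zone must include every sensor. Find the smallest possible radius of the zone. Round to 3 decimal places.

9.696

The minimum enclosing circle of a finite set is fixed by two of the points (as a diameter) or three (as a circumcircle).
The minimum enclosing circle is determined by three boundary points: A, C, F.
Their circumcentre is (15/22, -37/22) with r² = 22753/242.
The farthest remaining point B is at distance² 14393/242 ≤ 22753/242.
r = √(22753/242) ≈ 9.696.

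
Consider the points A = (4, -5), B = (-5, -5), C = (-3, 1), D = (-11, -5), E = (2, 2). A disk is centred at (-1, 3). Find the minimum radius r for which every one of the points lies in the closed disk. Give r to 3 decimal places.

The required radius is the distance from (-1, 3) to the farthest point.
Squared distances: 89, 80, 8, 164, 10.
Maximum is 164, attained at D.
r = √164 ≈ 12.806.

12.806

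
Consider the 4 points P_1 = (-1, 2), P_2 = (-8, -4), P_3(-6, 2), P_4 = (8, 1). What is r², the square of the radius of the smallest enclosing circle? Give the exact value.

The minimum enclosing circle of a finite set is fixed by two of the points (as a diameter) or three (as a circumcircle).
The farthest pair is P_2–P_4 with squared distance 281. The circle on this segment as diameter has centre (0, -1.5) and r² = 281/4 = 70.25.
Check P_1: distance² to centre = 13.25 ≤ 70.25, so it lies inside.
All remaining points lie in this disk, and no smaller disk contains both endpoints, so this is the minimum enclosing circle.

70.25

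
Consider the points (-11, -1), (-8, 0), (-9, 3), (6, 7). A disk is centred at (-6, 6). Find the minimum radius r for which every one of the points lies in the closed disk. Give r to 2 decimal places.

The required radius is the distance from (-6, 6) to the farthest point.
Squared distances: 74, 40, 18, 145.
Maximum is 145, attained at (6, 7).
r = √145 ≈ 12.04.

12.04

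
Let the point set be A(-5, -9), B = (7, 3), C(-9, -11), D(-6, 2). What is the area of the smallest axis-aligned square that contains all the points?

The bounding box has width 16 and height 14.
An axis-aligned square enclosing the set must have side ≥ max(width, height).
So the minimum side is max(16, 14) = 16.
Area = 16² = 256.

256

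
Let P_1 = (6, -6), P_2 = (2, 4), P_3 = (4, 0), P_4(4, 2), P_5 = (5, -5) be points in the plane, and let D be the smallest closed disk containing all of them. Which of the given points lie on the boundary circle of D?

P_1, P_2

The minimum enclosing circle of a finite set is fixed by two of the points (as a diameter) or three (as a circumcircle).
The farthest pair is P_1–P_2 with squared distance 116. The circle on this segment as diameter has centre (4, -1) and r² = 116/4 = 29.
Check P_3: distance² to centre = 1 ≤ 29, so it lies inside.
All remaining points lie in this disk, and no smaller disk contains both endpoints, so this is the minimum enclosing circle.
The points at distance exactly r from the centre are P_1, P_2 — 2 points.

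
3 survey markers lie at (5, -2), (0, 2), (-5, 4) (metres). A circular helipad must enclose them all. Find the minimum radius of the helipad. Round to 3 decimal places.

Call the three points A, B, C in the order given.
Side lengths²: AB² = 41, AC² = 136, BC² = 29.
Since AC² = 136 ≥ 41 + 29 = 70, the angle opposite AC is not acute, so the smallest enclosing circle has AC as diameter.
Centre = midpoint of AC = (0, 1), r² = 136/4 = 34.
r = √34 ≈ 5.831.

5.831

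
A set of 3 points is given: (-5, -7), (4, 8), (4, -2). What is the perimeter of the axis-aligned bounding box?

48

Width = max x − min x = 4 − (-5) = 9.
Height = max y − min y = 8 − (-7) = 15.
Perimeter = 2(9 + 15) = 48.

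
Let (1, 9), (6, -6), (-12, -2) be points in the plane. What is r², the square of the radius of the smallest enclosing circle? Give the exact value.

98.6

Call the three points A, B, C in the order given.
Side lengths²: AB² = 250, AC² = 290, BC² = 340.
Since BC² = 340 < 290 + 250 = 540, the triangle is acute, so the smallest enclosing circle is the circumcircle.
Circumcentre = (-2.2, -0.4), r² = 98.6.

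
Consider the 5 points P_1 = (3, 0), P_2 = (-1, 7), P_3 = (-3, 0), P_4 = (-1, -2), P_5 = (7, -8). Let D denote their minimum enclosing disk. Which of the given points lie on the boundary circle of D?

By Welzl's lemma the MEC is supported by two points (diametrically opposite) or three points (on a circumcircle).
The farthest pair is P_2–P_5 with squared distance 289. The circle on this segment as diameter has centre (3, -0.5) and r² = 289/4 = 72.25.
Check P_1: distance² to centre = 0.25 ≤ 72.25, so it lies inside.
All remaining points lie in this disk, and no smaller disk contains both endpoints, so this is the minimum enclosing circle.
The points at distance exactly r from the centre are P_2, P_5 — 2 points.

P_2, P_5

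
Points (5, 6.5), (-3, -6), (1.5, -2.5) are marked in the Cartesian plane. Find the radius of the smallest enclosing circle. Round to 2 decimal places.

7.42

Call the three points A, B, C in the order given.
Side lengths²: AB² = 220.25, AC² = 93.25, BC² = 32.5.
Since AB² = 220.25 ≥ 93.25 + 32.5 = 125.75, the angle opposite AB is not acute, so the smallest enclosing circle has AB as diameter.
Centre = midpoint of AB = (1, 0.25), r² = 220.25/4 = 55.0625.
r = √(55.0625) ≈ 7.42.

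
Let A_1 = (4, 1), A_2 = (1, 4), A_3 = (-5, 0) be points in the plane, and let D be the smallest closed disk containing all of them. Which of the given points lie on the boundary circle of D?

A_1, A_3

Side lengths²: A_1A_2² = 18, A_1A_3² = 82, A_2A_3² = 52.
Since A_1A_3² = 82 ≥ 52 + 18 = 70, the angle opposite A_1A_3 is not acute, so the smallest enclosing circle has A_1A_3 as diameter.
Centre = midpoint of A_1A_3 = (-0.5, 0.5), r² = 82/4 = 20.5.
The points at distance exactly r from the centre are A_1, A_3 — 2 points.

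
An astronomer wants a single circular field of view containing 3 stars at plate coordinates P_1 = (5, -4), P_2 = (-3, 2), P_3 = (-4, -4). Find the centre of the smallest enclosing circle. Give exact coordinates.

Side lengths²: P_1P_2² = 100, P_1P_3² = 81, P_2P_3² = 37.
Since P_1P_2² = 100 < 81 + 37 = 118, the triangle is acute, so the smallest enclosing circle is the circumcircle.
Circumcentre = (0.5, -5/3), r² = 925/36.
Centre = (0.5, -5/3).

(0.5, -5/3)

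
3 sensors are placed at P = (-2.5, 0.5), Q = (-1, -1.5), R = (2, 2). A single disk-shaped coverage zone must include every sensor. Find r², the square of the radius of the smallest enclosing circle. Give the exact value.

Side lengths²: PQ² = 6.25, PR² = 22.5, QR² = 21.25.
Since PR² = 22.5 < 21.25 + 6.25 = 27.5, the triangle is acute, so the smallest enclosing circle is the circumcircle.
Circumcentre = (-1/12, 0.75), r² = 425/72.

425/72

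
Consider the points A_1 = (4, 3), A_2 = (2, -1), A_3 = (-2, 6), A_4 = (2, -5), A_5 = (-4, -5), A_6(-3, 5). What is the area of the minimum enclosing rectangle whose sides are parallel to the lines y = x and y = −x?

In coordinates u = x + y, v = x − y the rectangle is axis-aligned; the map (x,y)→(u,v) scales areas by 2.
u-values: 7, 1, 4, -3, -9, 2; range = 7 − (-9) = 16.
v-values: 1, 3, -8, 7, 1, -8; range = 7 − (-8) = 15.
Area = (16 × 15) / 2 = 120.

120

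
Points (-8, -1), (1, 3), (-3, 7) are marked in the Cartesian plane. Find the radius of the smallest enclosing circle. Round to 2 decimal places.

Call the three points A, B, C in the order given.
Side lengths²: AB² = 97, AC² = 89, BC² = 32.
Since AB² = 97 < 89 + 32 = 121, the triangle is acute, so the smallest enclosing circle is the circumcircle.
Circumcentre = (-103/26, 53/26), r² = 8633/338.
r = √(8633/338) ≈ 5.05.

5.05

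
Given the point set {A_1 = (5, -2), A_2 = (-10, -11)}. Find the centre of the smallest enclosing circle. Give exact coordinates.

The smallest circle enclosing two points has them as diameter endpoints.
Centre = midpoint = (-2.5, -6.5); r² = |A_1A_2|²/4 = 306/4 = 76.5.
Centre = (-2.5, -6.5).

(-2.5, -6.5)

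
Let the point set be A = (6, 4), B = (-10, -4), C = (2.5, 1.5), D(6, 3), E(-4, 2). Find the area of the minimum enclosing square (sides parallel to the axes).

256

The bounding box has width 16 and height 8.
An axis-aligned square enclosing the set must have side ≥ max(width, height).
So the minimum side is max(16, 8) = 16.
Area = 16² = 256.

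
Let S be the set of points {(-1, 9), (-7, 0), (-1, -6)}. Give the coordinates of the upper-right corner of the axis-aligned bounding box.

x-range [-7, -1], y-range [-6, 9].
The upper-right corner is (-1, 9).

(-1, 9)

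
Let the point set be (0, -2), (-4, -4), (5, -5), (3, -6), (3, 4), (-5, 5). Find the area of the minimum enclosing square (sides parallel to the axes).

The bounding box has width 10 and height 11.
An axis-aligned square enclosing the set must have side ≥ max(width, height).
So the minimum side is max(10, 11) = 11.
Area = 11² = 121.

121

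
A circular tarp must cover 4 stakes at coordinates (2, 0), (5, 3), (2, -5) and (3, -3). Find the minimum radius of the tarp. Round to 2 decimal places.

The minimum enclosing circle of a finite set is fixed by two of the points (as a diameter) or three (as a circumcircle).
The farthest pair is (5, 3)–(2, -5) with squared distance 73. The circle on this segment as diameter has centre (3.5, -1) and r² = 73/4 = 18.25.
Check (2, 0): distance² to centre = 3.25 ≤ 18.25, so it lies inside.
All remaining points lie in this disk, and no smaller disk contains both endpoints, so this is the minimum enclosing circle.
r = √(18.25) ≈ 4.27.

4.27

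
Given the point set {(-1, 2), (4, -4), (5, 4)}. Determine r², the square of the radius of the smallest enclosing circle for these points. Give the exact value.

Call the three points A, B, C in the order given.
Side lengths²: AB² = 61, AC² = 40, BC² = 65.
Since BC² = 65 < 61 + 40 = 101, the triangle is acute, so the smallest enclosing circle is the circumcircle.
Circumcentre = (135/46, 9/46), r² = 19825/1058.

19825/1058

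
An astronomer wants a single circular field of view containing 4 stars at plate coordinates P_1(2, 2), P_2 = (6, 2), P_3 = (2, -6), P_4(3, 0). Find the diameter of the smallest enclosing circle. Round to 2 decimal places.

The minimum enclosing circle of a finite set is fixed by two of the points (as a diameter) or three (as a circumcircle).
The farthest pair is P_2–P_3 with squared distance 80. The circle on this segment as diameter has centre (4, -2) and r² = 80/4 = 20.
Check P_1: distance² to centre = 20 ≤ 20, so it lies inside.
All remaining points lie in this disk, and no smaller disk contains both endpoints, so this is the minimum enclosing circle.
Diameter = 2r = 2√20 ≈ 8.94.

8.94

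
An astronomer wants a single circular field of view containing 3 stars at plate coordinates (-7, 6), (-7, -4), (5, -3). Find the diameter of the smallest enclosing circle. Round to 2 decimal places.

15.05

Call the three points A, B, C in the order given.
Side lengths²: AB² = 100, AC² = 225, BC² = 145.
Since AC² = 225 < 145 + 100 = 245, the triangle is acute, so the smallest enclosing circle is the circumcircle.
Circumcentre = (-1.375, 1), r² = 56.640625.
Diameter = 2r = 2√(56.640625) ≈ 15.05.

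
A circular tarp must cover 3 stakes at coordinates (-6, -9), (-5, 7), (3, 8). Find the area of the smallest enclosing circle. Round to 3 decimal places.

Call the three points A, B, C in the order given.
Side lengths²: AB² = 257, AC² = 370, BC² = 65.
Since AC² = 370 ≥ 257 + 65 = 322, the angle opposite AC is not acute, so the smallest enclosing circle has AC as diameter.
Centre = midpoint of AC = (-1.5, -0.5), r² = 370/4 = 92.5.
Area = π·r² = π·92.5 ≈ 290.597.

290.597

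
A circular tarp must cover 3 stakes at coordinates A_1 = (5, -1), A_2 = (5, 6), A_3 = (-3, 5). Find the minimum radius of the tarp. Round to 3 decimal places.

5.039

Side lengths²: A_1A_2² = 49, A_1A_3² = 100, A_2A_3² = 65.
Since A_1A_3² = 100 < 65 + 49 = 114, the triangle is acute, so the smallest enclosing circle is the circumcircle.
Circumcentre = (1.375, 2.5), r² = 25.390625.
r = √(25.390625) ≈ 5.039.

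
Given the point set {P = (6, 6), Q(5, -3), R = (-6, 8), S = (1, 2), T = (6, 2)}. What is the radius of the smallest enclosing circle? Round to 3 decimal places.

7.778

By Welzl's lemma the MEC is supported by two points (diametrically opposite) or three points (on a circumcircle).
The farthest pair is Q–R with squared distance 242. The circle on this segment as diameter has centre (-0.5, 2.5) and r² = 242/4 = 60.5.
Check P: distance² to centre = 54.5 ≤ 60.5, so it lies inside.
All remaining points lie in this disk, and no smaller disk contains both endpoints, so this is the minimum enclosing circle.
r = √(60.5) ≈ 7.778.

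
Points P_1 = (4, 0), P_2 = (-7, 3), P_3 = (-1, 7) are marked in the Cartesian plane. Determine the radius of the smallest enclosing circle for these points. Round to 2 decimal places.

Side lengths²: P_1P_2² = 130, P_1P_3² = 74, P_2P_3² = 52.
Since P_1P_2² = 130 ≥ 74 + 52 = 126, the angle opposite P_1P_2 is not acute, so the smallest enclosing circle has P_1P_2 as diameter.
Centre = midpoint of P_1P_2 = (-1.5, 1.5), r² = 130/4 = 32.5.
r = √(32.5) ≈ 5.70.

5.70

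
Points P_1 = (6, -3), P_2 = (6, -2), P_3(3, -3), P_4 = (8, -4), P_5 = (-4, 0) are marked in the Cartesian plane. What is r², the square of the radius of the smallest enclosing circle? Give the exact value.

40

The minimum enclosing circle of a finite set is fixed by two of the points (as a diameter) or three (as a circumcircle).
The farthest pair is P_4–P_5 with squared distance 160. The circle on this segment as diameter has centre (2, -2) and r² = 160/4 = 40.
Check P_1: distance² to centre = 17 ≤ 40, so it lies inside.
All remaining points lie in this disk, and no smaller disk contains both endpoints, so this is the minimum enclosing circle.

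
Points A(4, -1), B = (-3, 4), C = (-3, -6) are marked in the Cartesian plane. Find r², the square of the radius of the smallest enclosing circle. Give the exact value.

Side lengths²: AB² = 74, AC² = 74, BC² = 100.
Since BC² = 100 < 74 + 74 = 148, the triangle is acute, so the smallest enclosing circle is the circumcircle.
Circumcentre = (-9/7, -1), r² = 1369/49.

1369/49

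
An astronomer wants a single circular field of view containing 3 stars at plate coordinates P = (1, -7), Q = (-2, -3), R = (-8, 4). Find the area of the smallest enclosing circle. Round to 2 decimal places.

Side lengths²: PQ² = 25, PR² = 202, QR² = 85.
Since PR² = 202 ≥ 85 + 25 = 110, the angle opposite PR is not acute, so the smallest enclosing circle has PR as diameter.
Centre = midpoint of PR = (-3.5, -1.5), r² = 202/4 = 50.5.
Area = π·r² = π·50.5 ≈ 158.65.

158.65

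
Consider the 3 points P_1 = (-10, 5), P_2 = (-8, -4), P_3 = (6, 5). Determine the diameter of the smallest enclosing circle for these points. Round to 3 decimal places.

Side lengths²: P_1P_2² = 85, P_1P_3² = 256, P_2P_3² = 277.
Since P_2P_3² = 277 < 256 + 85 = 341, the triangle is acute, so the smallest enclosing circle is the circumcircle.
Circumcentre = (-2, 37/18), r² = 23545/324.
Diameter = 2r = 2√(23545/324) ≈ 17.049.

17.049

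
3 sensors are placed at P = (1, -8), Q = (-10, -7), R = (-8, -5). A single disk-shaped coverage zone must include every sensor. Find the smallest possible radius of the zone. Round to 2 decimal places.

5.52

Side lengths²: PQ² = 122, PR² = 90, QR² = 8.
Since PQ² = 122 ≥ 90 + 8 = 98, the angle opposite PQ is not acute, so the smallest enclosing circle has PQ as diameter.
Centre = midpoint of PQ = (-4.5, -7.5), r² = 122/4 = 30.5.
r = √(30.5) ≈ 5.52.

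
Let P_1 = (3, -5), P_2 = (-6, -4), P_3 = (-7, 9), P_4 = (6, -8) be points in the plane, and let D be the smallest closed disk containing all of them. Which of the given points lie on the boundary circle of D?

The farthest pair is P_3–P_4 with squared distance 458. The circle on this segment as diameter has centre (-0.5, 0.5) and r² = 458/4 = 114.5.
Check P_1: distance² to centre = 42.5 ≤ 114.5, so it lies inside.
All remaining points lie in this disk, and no smaller disk contains both endpoints, so this is the minimum enclosing circle.
The points at distance exactly r from the centre are P_3, P_4 — 2 points.

P_3, P_4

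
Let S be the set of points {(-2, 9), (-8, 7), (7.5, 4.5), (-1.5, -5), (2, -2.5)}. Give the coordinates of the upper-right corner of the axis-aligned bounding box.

(7.5, 9)

x-range [-8, 7.5], y-range [-5, 9].
The upper-right corner is (7.5, 9).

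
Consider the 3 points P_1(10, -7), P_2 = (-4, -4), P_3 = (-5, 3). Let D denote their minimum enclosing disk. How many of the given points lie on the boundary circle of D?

2

Side lengths²: P_1P_2² = 205, P_1P_3² = 325, P_2P_3² = 50.
Since P_1P_3² = 325 ≥ 205 + 50 = 255, the angle opposite P_1P_3 is not acute, so the smallest enclosing circle has P_1P_3 as diameter.
Centre = midpoint of P_1P_3 = (2.5, -2), r² = 325/4 = 81.25.
The points at distance exactly r from the centre are P_1, P_3 — 2 points.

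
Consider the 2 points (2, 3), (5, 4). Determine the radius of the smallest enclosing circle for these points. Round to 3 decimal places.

The smallest circle enclosing two points has them as diameter endpoints.
Centre = midpoint = (3.5, 3.5); r² = |(2, 3)−(5, 4)|²/4 = 10/4 = 2.5.
r = √(2.5) ≈ 1.581.

1.581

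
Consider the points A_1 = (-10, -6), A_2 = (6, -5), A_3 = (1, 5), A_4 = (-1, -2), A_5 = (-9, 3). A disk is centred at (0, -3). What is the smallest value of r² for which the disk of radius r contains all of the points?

117

The required radius is the distance from (0, -3) to the farthest point.
Squared distances: 109, 40, 65, 2, 117.
Maximum is 117, attained at A_5.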